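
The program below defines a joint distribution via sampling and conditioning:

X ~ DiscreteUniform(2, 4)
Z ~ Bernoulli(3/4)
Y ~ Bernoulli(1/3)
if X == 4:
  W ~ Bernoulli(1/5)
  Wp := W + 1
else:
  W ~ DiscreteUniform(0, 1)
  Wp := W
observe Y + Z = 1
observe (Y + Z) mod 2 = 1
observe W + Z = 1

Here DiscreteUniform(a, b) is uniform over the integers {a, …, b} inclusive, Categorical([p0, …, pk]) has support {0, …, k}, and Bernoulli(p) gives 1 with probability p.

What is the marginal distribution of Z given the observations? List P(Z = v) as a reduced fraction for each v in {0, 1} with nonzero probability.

Enumerate traces; 6 have nonzero weight after conditioning:
  (X=2, Z=0, Y=1, W=1) weight 1/72
  (X=2, Z=1, Y=0, W=0) weight 1/12
  (X=3, Z=0, Y=1, W=1) weight 1/72
  (X=3, Z=1, Y=0, W=0) weight 1/12
  (X=4, Z=0, Y=1, W=1) weight 1/180
  (X=4, Z=1, Y=0, W=0) weight 2/15
Group by Z:
  weight(Z=0) = 1/30
  weight(Z=1) = 3/10
Total weight = 1/30 + 3/10 = 1/3
P(Z=0 | obs) = 1/30 / 1/3 = 1/10
P(Z=1 | obs) = 3/10 / 1/3 = 9/10

P(Z=0) = 1/10, P(Z=1) = 9/10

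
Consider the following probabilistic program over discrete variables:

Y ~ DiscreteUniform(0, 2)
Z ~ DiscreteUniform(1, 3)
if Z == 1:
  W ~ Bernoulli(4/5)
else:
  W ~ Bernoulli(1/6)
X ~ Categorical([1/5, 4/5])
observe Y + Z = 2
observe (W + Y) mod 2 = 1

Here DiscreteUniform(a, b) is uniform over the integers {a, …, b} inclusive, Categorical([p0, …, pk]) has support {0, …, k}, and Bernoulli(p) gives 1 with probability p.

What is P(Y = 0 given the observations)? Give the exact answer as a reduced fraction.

P(Y = 0 | obs) = 5/11

Enumerate traces; 4 have nonzero weight after conditioning:
  (Y=0, Z=2, W=1, X=0) weight 1/270
  (Y=0, Z=2, W=1, X=1) weight 2/135
  (Y=1, Z=1, W=0, X=0) weight 1/225
  (Y=1, Z=1, W=0, X=1) weight 4/225
Group by Y:
  weight(Y=0) = 1/54
  weight(Y=1) = 1/45
Total weight = 1/54 + 1/45 = 11/270
P(Y=0 | obs) = 1/54 / 11/270 = 5/11
P(Y=1 | obs) = 1/45 / 11/270 = 6/11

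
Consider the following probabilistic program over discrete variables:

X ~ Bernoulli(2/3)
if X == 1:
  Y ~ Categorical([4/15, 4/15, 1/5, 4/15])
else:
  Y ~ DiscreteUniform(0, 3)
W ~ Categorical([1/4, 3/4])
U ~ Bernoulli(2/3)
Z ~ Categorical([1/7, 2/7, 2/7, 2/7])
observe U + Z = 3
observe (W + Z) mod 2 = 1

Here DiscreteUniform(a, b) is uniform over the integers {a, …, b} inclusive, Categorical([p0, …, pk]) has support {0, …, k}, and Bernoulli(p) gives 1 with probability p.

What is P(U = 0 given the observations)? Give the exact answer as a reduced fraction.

P(U = 0 | obs) = 1/7

Enumerate traces; 16 have nonzero weight after conditioning:
  (X=0, Y=0, W=0, U=0, Z=3) weight 1/504
  (X=0, Y=0, W=1, U=1, Z=2) weight 1/84
  (X=0, Y=1, W=0, U=0, Z=3) weight 1/504
  (X=0, Y=1, W=1, U=1, Z=2) weight 1/84
  (X=0, Y=2, W=0, U=0, Z=3) weight 1/504
  (X=0, Y=2, W=1, U=1, Z=2) weight 1/84
  (X=0, Y=3, W=0, U=0, Z=3) weight 1/504
  (X=0, Y=3, W=1, U=1, Z=2) weight 1/84
  … 8 more
Group by U:
  weight(U=0) = 1/42
  weight(U=1) = 1/7
Total weight = 1/42 + 1/7 = 1/6
P(U=0 | obs) = 1/42 / 1/6 = 1/7
P(U=1 | obs) = 1/7 / 1/6 = 6/7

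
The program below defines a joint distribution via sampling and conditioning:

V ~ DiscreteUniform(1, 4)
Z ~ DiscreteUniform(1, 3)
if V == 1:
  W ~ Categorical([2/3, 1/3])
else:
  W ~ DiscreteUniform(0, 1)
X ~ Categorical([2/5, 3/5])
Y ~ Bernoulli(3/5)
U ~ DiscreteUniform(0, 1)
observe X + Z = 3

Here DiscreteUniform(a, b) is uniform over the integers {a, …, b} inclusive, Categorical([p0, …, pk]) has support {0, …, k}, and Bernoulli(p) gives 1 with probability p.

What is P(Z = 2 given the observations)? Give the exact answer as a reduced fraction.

P(Z = 2 | obs) = 3/5

Enumerate traces; 64 have nonzero weight after conditioning:
  (V=1, Z=2, W=0, X=1, Y=0, U=0) weight 1/150
  (V=1, Z=2, W=0, X=1, Y=0, U=1) weight 1/150
  (V=1, Z=2, W=0, X=1, Y=1, U=0) weight 1/100
  (V=1, Z=2, W=0, X=1, Y=1, U=1) weight 1/100
  (V=1, Z=2, W=1, X=1, Y=0, U=0) weight 1/300
  (V=1, Z=2, W=1, X=1, Y=0, U=1) weight 1/300
  (V=1, Z=2, W=1, X=1, Y=1, U=0) weight 1/200
  (V=1, Z=2, W=1, X=1, Y=1, U=1) weight 1/200
  (V=1, Z=3, W=0, X=0, Y=0, U=0) weight 1/225
  … 55 more
Group by Z:
  weight(Z=2) = 1/5
  weight(Z=3) = 2/15
Total weight = 1/5 + 2/15 = 1/3
P(Z=2 | obs) = 1/5 / 1/3 = 3/5
P(Z=3 | obs) = 2/15 / 1/3 = 2/5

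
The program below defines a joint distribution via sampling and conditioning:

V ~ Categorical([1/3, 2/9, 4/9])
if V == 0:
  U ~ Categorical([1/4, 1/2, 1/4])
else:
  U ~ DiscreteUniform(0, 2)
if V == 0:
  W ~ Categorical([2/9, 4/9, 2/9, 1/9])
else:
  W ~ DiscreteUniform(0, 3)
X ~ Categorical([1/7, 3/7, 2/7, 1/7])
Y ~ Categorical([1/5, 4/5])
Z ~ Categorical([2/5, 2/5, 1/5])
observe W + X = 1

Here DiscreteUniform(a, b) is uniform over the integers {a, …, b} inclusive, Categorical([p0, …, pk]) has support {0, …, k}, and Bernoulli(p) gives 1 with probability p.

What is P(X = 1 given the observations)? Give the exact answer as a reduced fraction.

Enumerate traces; 108 have nonzero weight after conditioning:
  (V=0, U=0, W=0, X=1, Y=0, Z=0) weight 1/1575
  (V=0, U=0, W=0, X=1, Y=0, Z=1) weight 1/1575
  (V=0, U=0, W=0, X=1, Y=0, Z=2) weight 1/3150
  (V=0, U=0, W=0, X=1, Y=1, Z=0) weight 4/1575
  (V=0, U=0, W=0, X=1, Y=1, Z=1) weight 4/1575
  (V=0, U=0, W=0, X=1, Y=1, Z=2) weight 2/1575
  (V=0, U=0, W=1, X=0, Y=0, Z=0) weight 2/4725
  (V=0, U=0, W=1, X=0, Y=0, Z=1) weight 2/4725
  … 100 more
Group by X:
  weight(X=0) = 17/378
  weight(X=1) = 13/126
Total weight = 17/378 + 13/126 = 4/27
P(X=0 | obs) = 17/378 / 4/27 = 17/56
P(X=1 | obs) = 13/126 / 4/27 = 39/56

P(X = 1 | obs) = 39/56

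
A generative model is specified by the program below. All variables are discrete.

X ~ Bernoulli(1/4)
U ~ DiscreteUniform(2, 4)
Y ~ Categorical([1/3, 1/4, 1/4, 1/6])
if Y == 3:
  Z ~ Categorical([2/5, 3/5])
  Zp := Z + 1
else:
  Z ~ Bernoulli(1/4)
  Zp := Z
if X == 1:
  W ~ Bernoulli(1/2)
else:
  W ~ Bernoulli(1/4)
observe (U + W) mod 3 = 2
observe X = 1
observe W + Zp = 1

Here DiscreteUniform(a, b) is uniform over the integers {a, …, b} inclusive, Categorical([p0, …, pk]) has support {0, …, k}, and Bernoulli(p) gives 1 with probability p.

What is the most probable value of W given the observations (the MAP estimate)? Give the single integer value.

argmax_v P(W = v | obs) = 1

Enumerate traces; 7 have nonzero weight after conditioning:
  (X=1, U=2, Y=0, Z=1, W=0) weight 1/288
  (X=1, U=2, Y=1, Z=1, W=0) weight 1/384
  (X=1, U=2, Y=2, Z=1, W=0) weight 1/384
  (X=1, U=2, Y=3, Z=0, W=0) weight 1/360
  (X=1, U=4, Y=0, Z=0, W=1) weight 1/96
  (X=1, U=4, Y=1, Z=0, W=1) weight 1/128
  (X=1, U=4, Y=2, Z=0, W=1) weight 1/128
Group by W:
  weight(W=0) = 11/960
  weight(W=1) = 5/192
Total weight = 11/960 + 5/192 = 3/80
P(W=0 | obs) = 11/960 / 3/80 = 11/36
P(W=1 | obs) = 5/192 / 3/80 = 25/36
argmax = 1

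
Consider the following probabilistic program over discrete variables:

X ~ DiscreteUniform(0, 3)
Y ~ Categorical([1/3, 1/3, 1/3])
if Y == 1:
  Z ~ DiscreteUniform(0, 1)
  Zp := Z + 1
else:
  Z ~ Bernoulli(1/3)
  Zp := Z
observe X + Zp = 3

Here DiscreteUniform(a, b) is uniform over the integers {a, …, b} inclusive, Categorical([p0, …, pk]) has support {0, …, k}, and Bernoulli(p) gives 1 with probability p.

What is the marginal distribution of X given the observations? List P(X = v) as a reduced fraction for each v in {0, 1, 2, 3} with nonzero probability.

Enumerate traces; 6 have nonzero weight after conditioning:
  (X=1, Y=1, Z=1) weight 1/24
  (X=2, Y=0, Z=1) weight 1/36
  (X=2, Y=1, Z=0) weight 1/24
  (X=2, Y=2, Z=1) weight 1/36
  (X=3, Y=0, Z=0) weight 1/18
  (X=3, Y=2, Z=0) weight 1/18
Group by X:
  weight(X=1) = 1/24
  weight(X=2) = 7/72
  weight(X=3) = 1/9
Total weight = 1/24 + 7/72 + 1/9 = 1/4
P(X=1 | obs) = 1/24 / 1/4 = 1/6
P(X=2 | obs) = 7/72 / 1/4 = 7/18
P(X=3 | obs) = 1/9 / 1/4 = 4/9

P(X=1) = 1/6, P(X=2) = 7/18, P(X=3) = 4/9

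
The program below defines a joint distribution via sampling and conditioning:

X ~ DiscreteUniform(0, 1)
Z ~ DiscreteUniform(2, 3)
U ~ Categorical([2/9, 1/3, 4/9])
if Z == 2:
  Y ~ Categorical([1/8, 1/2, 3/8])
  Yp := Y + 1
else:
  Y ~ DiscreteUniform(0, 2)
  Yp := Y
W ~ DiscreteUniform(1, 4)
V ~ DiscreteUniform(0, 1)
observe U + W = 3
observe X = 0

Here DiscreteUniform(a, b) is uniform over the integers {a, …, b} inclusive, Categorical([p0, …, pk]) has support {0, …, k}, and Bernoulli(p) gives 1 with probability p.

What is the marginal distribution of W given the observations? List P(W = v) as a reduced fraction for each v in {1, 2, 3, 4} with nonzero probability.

Enumerate traces; 36 have nonzero weight after conditioning:
  (X=0, Z=2, U=0, Y=0, W=3, V=0) weight 1/1152
  (X=0, Z=2, U=0, Y=0, W=3, V=1) weight 1/1152
  (X=0, Z=2, U=0, Y=1, W=3, V=0) weight 1/288
  (X=0, Z=2, U=0, Y=1, W=3, V=1) weight 1/288
  (X=0, Z=2, U=0, Y=2, W=3, V=0) weight 1/384
  (X=0, Z=2, U=0, Y=2, W=3, V=1) weight 1/384
  (X=0, Z=2, U=1, Y=0, W=2, V=0) weight 1/768
  (X=0, Z=2, U=1, Y=0, W=2, V=1) weight 1/768
  (X=0, Z=2, U=2, Y=0, W=1, V=0) weight 1/576
  … 27 more
Group by W:
  weight(W=1) = 1/18
  weight(W=2) = 1/24
  weight(W=3) = 1/36
Total weight = 1/18 + 1/24 + 1/36 = 1/8
P(W=1 | obs) = 1/18 / 1/8 = 4/9
P(W=2 | obs) = 1/24 / 1/8 = 1/3
P(W=3 | obs) = 1/36 / 1/8 = 2/9

P(W=1) = 4/9, P(W=2) = 1/3, P(W=3) = 2/9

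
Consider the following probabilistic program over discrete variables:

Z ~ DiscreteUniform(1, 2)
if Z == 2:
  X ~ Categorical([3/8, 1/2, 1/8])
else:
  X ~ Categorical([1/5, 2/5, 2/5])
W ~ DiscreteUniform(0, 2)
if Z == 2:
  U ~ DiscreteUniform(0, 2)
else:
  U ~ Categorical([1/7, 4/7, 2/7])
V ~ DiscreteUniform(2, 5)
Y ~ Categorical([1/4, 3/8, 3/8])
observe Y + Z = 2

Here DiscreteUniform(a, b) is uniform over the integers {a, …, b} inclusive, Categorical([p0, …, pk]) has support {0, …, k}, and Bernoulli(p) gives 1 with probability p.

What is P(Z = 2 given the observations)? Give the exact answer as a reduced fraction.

P(Z = 2 | obs) = 2/5

Enumerate traces; 216 have nonzero weight after conditioning:
  (Z=1, X=0, W=0, U=0, V=2, Y=1) weight 1/2240
  (Z=1, X=0, W=0, U=0, V=3, Y=1) weight 1/2240
  (Z=1, X=0, W=0, U=0, V=4, Y=1) weight 1/2240
  (Z=1, X=0, W=0, U=0, V=5, Y=1) weight 1/2240
  (Z=1, X=0, W=0, U=1, V=2, Y=1) weight 1/560
  (Z=1, X=0, W=0, U=1, V=3, Y=1) weight 1/560
  (Z=1, X=0, W=0, U=1, V=4, Y=1) weight 1/560
  (Z=1, X=0, W=0, U=1, V=5, Y=1) weight 1/560
  (Z=2, X=0, W=0, U=0, V=2, Y=0) weight 1/768
  … 207 more
Group by Z:
  weight(Z=1) = 3/16
  weight(Z=2) = 1/8
Total weight = 3/16 + 1/8 = 5/16
P(Z=1 | obs) = 3/16 / 5/16 = 3/5
P(Z=2 | obs) = 1/8 / 5/16 = 2/5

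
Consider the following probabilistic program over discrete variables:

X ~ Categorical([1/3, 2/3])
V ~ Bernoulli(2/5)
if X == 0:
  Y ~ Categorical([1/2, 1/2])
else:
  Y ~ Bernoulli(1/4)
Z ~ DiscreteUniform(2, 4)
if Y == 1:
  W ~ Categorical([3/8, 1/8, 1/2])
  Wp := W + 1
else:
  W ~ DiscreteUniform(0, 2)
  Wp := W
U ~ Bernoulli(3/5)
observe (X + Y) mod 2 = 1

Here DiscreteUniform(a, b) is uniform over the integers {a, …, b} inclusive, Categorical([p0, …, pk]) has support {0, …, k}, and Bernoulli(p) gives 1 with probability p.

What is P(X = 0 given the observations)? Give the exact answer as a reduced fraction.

Enumerate traces; 72 have nonzero weight after conditioning:
  (X=0, V=0, Y=1, Z=2, W=0, U=0) weight 1/200
  (X=0, V=0, Y=1, Z=2, W=0, U=1) weight 3/400
  (X=0, V=0, Y=1, Z=2, W=1, U=0) weight 1/600
  (X=0, V=0, Y=1, Z=2, W=1, U=1) weight 1/400
  (X=0, V=0, Y=1, Z=2, W=2, U=0) weight 1/150
  (X=0, V=0, Y=1, Z=2, W=2, U=1) weight 1/100
  (X=0, V=0, Y=1, Z=3, W=0, U=0) weight 1/200
  (X=0, V=0, Y=1, Z=3, W=0, U=1) weight 3/400
  (X=1, V=0, Y=0, Z=2, W=0, U=0) weight 1/75
  … 63 more
Group by X:
  weight(X=0) = 1/6
  weight(X=1) = 1/2
Total weight = 1/6 + 1/2 = 2/3
P(X=0 | obs) = 1/6 / 2/3 = 1/4
P(X=1 | obs) = 1/2 / 2/3 = 3/4

P(X = 0 | obs) = 1/4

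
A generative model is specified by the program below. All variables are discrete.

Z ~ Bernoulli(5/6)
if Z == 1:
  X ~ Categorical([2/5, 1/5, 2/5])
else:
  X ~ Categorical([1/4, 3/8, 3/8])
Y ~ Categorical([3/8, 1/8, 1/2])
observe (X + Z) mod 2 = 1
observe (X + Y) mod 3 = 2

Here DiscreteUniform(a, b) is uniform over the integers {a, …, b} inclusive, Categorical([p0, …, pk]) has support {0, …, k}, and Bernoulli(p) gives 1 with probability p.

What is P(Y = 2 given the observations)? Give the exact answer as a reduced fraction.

Enumerate traces; 3 have nonzero weight after conditioning:
  (Z=0, X=1, Y=1) weight 1/128
  (Z=1, X=0, Y=2) weight 1/6
  (Z=1, X=2, Y=0) weight 1/8
Group by Y:
  weight(Y=0) = 1/8
  weight(Y=1) = 1/128
  weight(Y=2) = 1/6
Total weight = 1/8 + 1/128 + 1/6 = 115/384
P(Y=0 | obs) = 1/8 / 115/384 = 48/115
P(Y=1 | obs) = 1/128 / 115/384 = 3/115
P(Y=2 | obs) = 1/6 / 115/384 = 64/115

P(Y = 2 | obs) = 64/115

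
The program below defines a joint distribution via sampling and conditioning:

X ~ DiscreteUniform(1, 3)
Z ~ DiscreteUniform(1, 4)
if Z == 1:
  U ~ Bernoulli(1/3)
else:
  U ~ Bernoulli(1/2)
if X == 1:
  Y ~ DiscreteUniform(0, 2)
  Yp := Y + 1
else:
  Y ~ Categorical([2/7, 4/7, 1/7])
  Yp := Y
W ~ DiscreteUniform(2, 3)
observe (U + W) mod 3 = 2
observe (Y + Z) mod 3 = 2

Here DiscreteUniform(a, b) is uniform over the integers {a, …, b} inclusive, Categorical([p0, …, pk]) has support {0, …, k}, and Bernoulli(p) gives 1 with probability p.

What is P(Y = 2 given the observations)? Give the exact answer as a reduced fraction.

Enumerate traces; 12 have nonzero weight after conditioning:
  (X=1, Z=1, U=0, Y=1, W=2) weight 1/108
  (X=1, Z=2, U=0, Y=0, W=2) weight 1/144
  (X=1, Z=3, U=0, Y=2, W=2) weight 1/144
  (X=1, Z=4, U=0, Y=1, W=2) weight 1/144
  (X=2, Z=1, U=0, Y=1, W=2) weight 1/63
  (X=2, Z=2, U=0, Y=0, W=2) weight 1/168
  (X=2, Z=3, U=0, Y=2, W=2) weight 1/336
  (X=2, Z=4, U=0, Y=1, W=2) weight 1/84
  … 4 more
Group by Y:
  weight(Y=0) = 19/1008
  weight(Y=1) = 31/432
  weight(Y=2) = 13/1008
Total weight = 19/1008 + 31/432 + 13/1008 = 313/3024
P(Y=0 | obs) = 19/1008 / 313/3024 = 57/313
P(Y=1 | obs) = 31/432 / 313/3024 = 217/313
P(Y=2 | obs) = 13/1008 / 313/3024 = 39/313

P(Y = 2 | obs) = 39/313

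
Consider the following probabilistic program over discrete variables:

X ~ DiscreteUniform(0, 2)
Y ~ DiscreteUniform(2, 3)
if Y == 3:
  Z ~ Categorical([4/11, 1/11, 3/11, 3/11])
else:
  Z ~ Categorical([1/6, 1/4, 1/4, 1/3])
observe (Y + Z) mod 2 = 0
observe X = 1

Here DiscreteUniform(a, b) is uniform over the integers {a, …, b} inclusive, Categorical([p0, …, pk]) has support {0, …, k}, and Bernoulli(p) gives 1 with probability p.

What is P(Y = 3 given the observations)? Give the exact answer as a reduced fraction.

P(Y = 3 | obs) = 48/103

Enumerate traces; 4 have nonzero weight after conditioning:
  (X=1, Y=2, Z=0) weight 1/36
  (X=1, Y=2, Z=2) weight 1/24
  (X=1, Y=3, Z=1) weight 1/66
  (X=1, Y=3, Z=3) weight 1/22
Group by Y:
  weight(Y=2) = 5/72
  weight(Y=3) = 2/33
Total weight = 5/72 + 2/33 = 103/792
P(Y=2 | obs) = 5/72 / 103/792 = 55/103
P(Y=3 | obs) = 2/33 / 103/792 = 48/103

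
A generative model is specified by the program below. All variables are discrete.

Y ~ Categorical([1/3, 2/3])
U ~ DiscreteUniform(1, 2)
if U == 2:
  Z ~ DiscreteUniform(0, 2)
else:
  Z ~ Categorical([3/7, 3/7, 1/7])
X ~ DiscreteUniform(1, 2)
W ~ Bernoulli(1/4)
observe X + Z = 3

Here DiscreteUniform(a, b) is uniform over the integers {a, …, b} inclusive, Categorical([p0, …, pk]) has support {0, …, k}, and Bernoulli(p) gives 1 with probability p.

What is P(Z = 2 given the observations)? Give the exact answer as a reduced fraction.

Enumerate traces; 16 have nonzero weight after conditioning:
  (Y=0, U=1, Z=1, X=2, W=0) weight 3/112
  (Y=0, U=1, Z=1, X=2, W=1) weight 1/112
  (Y=0, U=1, Z=2, X=1, W=0) weight 1/112
  (Y=0, U=1, Z=2, X=1, W=1) weight 1/336
  (Y=0, U=2, Z=1, X=2, W=0) weight 1/48
  (Y=0, U=2, Z=1, X=2, W=1) weight 1/144
  (Y=0, U=2, Z=2, X=1, W=0) weight 1/48
  (Y=0, U=2, Z=2, X=1, W=1) weight 1/144
  … 8 more
Group by Z:
  weight(Z=1) = 4/21
  weight(Z=2) = 5/42
Total weight = 4/21 + 5/42 = 13/42
P(Z=1 | obs) = 4/21 / 13/42 = 8/13
P(Z=2 | obs) = 5/42 / 13/42 = 5/13

P(Z = 2 | obs) = 5/13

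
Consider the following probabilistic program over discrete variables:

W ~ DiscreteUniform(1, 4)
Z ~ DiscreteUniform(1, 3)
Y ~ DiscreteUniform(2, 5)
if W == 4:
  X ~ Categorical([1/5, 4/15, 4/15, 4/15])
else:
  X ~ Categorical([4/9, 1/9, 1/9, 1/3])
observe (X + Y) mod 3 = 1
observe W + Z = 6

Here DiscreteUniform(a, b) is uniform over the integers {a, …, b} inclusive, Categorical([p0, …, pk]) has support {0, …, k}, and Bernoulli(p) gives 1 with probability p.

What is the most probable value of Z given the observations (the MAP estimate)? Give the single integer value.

argmax_v P(Z = v | obs) = 2

Enumerate traces; 10 have nonzero weight after conditioning:
  (W=3, Z=3, Y=2, X=2) weight 1/432
  (W=3, Z=3, Y=3, X=1) weight 1/432
  (W=3, Z=3, Y=4, X=0) weight 1/108
  (W=3, Z=3, Y=4, X=3) weight 1/144
  (W=3, Z=3, Y=5, X=2) weight 1/432
  (W=4, Z=2, Y=2, X=2) weight 1/180
  (W=4, Z=2, Y=3, X=1) weight 1/180
  (W=4, Z=2, Y=4, X=0) weight 1/240
  … 2 more
Group by Z:
  weight(Z=2) = 19/720
  weight(Z=3) = 5/216
Total weight = 19/720 + 5/216 = 107/2160
P(Z=2 | obs) = 19/720 / 107/2160 = 57/107
P(Z=3 | obs) = 5/216 / 107/2160 = 50/107
argmax = 2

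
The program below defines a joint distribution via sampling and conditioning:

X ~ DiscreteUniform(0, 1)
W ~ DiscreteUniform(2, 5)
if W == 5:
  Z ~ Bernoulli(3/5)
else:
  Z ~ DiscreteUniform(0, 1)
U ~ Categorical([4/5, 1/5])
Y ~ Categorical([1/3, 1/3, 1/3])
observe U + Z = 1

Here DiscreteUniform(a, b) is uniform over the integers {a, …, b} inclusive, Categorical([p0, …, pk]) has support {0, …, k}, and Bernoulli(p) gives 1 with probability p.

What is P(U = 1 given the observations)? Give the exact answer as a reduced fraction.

P(U = 1 | obs) = 19/103

Enumerate traces; 48 have nonzero weight after conditioning:
  (X=0, W=2, Z=0, U=1, Y=0) weight 1/240
  (X=0, W=2, Z=0, U=1, Y=1) weight 1/240
  (X=0, W=2, Z=0, U=1, Y=2) weight 1/240
  (X=0, W=2, Z=1, U=0, Y=0) weight 1/60
  (X=0, W=2, Z=1, U=0, Y=1) weight 1/60
  (X=0, W=2, Z=1, U=0, Y=2) weight 1/60
  (X=0, W=3, Z=0, U=1, Y=0) weight 1/240
  (X=0, W=3, Z=0, U=1, Y=1) weight 1/240
  … 40 more
Group by U:
  weight(U=0) = 21/50
  weight(U=1) = 19/200
Total weight = 21/50 + 19/200 = 103/200
P(U=0 | obs) = 21/50 / 103/200 = 84/103
P(U=1 | obs) = 19/200 / 103/200 = 19/103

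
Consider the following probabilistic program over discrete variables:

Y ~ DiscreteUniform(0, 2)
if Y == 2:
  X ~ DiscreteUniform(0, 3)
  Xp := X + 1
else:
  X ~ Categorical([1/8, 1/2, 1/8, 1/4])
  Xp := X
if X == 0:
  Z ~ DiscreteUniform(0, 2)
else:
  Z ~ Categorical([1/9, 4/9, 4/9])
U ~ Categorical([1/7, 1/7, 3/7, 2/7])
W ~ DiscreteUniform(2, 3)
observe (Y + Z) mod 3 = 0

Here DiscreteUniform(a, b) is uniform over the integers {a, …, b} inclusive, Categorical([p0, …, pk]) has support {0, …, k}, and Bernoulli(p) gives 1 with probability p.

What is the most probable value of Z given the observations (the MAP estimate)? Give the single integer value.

argmax_v P(Z = v | obs) = 2

Enumerate traces; 96 have nonzero weight after conditioning:
  (Y=0, X=0, Z=0, U=0, W=2) weight 1/1008
  (Y=0, X=0, Z=0, U=0, W=3) weight 1/1008
  (Y=0, X=0, Z=0, U=1, W=2) weight 1/1008
  (Y=0, X=0, Z=0, U=1, W=3) weight 1/1008
  (Y=0, X=0, Z=0, U=2, W=2) weight 1/336
  (Y=0, X=0, Z=0, U=2, W=3) weight 1/336
  (Y=0, X=0, Z=0, U=3, W=2) weight 1/504
  (Y=0, X=0, Z=0, U=3, W=3) weight 1/504
  (Y=1, X=0, Z=2, U=0, W=2) weight 1/1008
  (Y=2, X=0, Z=1, U=0, W=2) weight 1/504
  … 86 more
Group by Z:
  weight(Z=0) = 5/108
  weight(Z=1) = 5/36
  weight(Z=2) = 31/216
Total weight = 5/108 + 5/36 + 31/216 = 71/216
P(Z=0 | obs) = 5/108 / 71/216 = 10/71
P(Z=1 | obs) = 5/36 / 71/216 = 30/71
P(Z=2 | obs) = 31/216 / 71/216 = 31/71
argmax = 2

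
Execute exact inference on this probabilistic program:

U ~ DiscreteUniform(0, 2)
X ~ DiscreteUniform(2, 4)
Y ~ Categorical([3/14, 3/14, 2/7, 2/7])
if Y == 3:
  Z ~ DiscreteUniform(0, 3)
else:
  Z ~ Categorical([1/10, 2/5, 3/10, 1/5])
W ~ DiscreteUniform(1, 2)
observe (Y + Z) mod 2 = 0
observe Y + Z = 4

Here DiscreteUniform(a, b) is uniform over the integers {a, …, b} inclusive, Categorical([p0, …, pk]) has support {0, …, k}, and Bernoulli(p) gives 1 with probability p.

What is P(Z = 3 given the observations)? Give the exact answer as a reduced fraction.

P(Z = 3 | obs) = 3/14

Enumerate traces; 54 have nonzero weight after conditioning:
  (U=0, X=2, Y=1, Z=3, W=1) weight 1/420
  (U=0, X=2, Y=1, Z=3, W=2) weight 1/420
  (U=0, X=2, Y=2, Z=2, W=1) weight 1/210
  (U=0, X=2, Y=2, Z=2, W=2) weight 1/210
  (U=0, X=2, Y=3, Z=1, W=1) weight 1/252
  (U=0, X=2, Y=3, Z=1, W=2) weight 1/252
  (U=0, X=3, Y=1, Z=3, W=1) weight 1/420
  (U=0, X=3, Y=1, Z=3, W=2) weight 1/420
  … 46 more
Group by Z:
  weight(Z=1) = 1/14
  weight(Z=2) = 3/35
  weight(Z=3) = 3/70
Total weight = 1/14 + 3/35 + 3/70 = 1/5
P(Z=1 | obs) = 1/14 / 1/5 = 5/14
P(Z=2 | obs) = 3/35 / 1/5 = 3/7
P(Z=3 | obs) = 3/70 / 1/5 = 3/14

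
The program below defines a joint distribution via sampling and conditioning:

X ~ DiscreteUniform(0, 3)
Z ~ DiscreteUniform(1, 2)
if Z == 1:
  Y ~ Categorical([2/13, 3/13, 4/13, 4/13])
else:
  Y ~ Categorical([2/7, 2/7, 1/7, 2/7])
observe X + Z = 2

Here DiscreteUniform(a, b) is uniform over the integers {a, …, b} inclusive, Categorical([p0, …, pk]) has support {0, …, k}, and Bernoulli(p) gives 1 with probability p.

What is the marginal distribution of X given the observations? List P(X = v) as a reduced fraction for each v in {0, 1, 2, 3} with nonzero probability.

Enumerate traces; 8 have nonzero weight after conditioning:
  (X=0, Z=2, Y=0) weight 1/28
  (X=0, Z=2, Y=1) weight 1/28
  (X=0, Z=2, Y=2) weight 1/56
  (X=0, Z=2, Y=3) weight 1/28
  (X=1, Z=1, Y=0) weight 1/52
  (X=1, Z=1, Y=1) weight 3/104
  (X=1, Z=1, Y=2) weight 1/26
  (X=1, Z=1, Y=3) weight 1/26
Group by X:
  weight(X=0) = 1/8
  weight(X=1) = 1/8
Total weight = 1/8 + 1/8 = 1/4
P(X=0 | obs) = 1/8 / 1/4 = 1/2
P(X=1 | obs) = 1/8 / 1/4 = 1/2

P(X=0) = 1/2, P(X=1) = 1/2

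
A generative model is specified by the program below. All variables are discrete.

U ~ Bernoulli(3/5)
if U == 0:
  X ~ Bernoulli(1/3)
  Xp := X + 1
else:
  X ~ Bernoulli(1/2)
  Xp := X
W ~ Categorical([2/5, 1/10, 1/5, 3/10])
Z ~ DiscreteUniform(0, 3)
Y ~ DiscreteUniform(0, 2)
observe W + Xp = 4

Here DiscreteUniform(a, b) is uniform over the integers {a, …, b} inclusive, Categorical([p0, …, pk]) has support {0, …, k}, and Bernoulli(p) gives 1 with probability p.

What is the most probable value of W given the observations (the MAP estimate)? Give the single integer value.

argmax_v P(W = v | obs) = 3

Enumerate traces; 36 have nonzero weight after conditioning:
  (U=0, X=0, W=3, Z=0, Y=0) weight 1/150
  (U=0, X=0, W=3, Z=0, Y=1) weight 1/150
  (U=0, X=0, W=3, Z=0, Y=2) weight 1/150
  (U=0, X=0, W=3, Z=1, Y=0) weight 1/150
  (U=0, X=0, W=3, Z=1, Y=1) weight 1/150
  (U=0, X=0, W=3, Z=1, Y=2) weight 1/150
  (U=0, X=0, W=3, Z=2, Y=0) weight 1/150
  (U=0, X=0, W=3, Z=2, Y=1) weight 1/150
  (U=0, X=1, W=2, Z=0, Y=0) weight 1/450
  … 27 more
Group by W:
  weight(W=2) = 2/75
  weight(W=3) = 17/100
Total weight = 2/75 + 17/100 = 59/300
P(W=2 | obs) = 2/75 / 59/300 = 8/59
P(W=3 | obs) = 17/100 / 59/300 = 51/59
argmax = 3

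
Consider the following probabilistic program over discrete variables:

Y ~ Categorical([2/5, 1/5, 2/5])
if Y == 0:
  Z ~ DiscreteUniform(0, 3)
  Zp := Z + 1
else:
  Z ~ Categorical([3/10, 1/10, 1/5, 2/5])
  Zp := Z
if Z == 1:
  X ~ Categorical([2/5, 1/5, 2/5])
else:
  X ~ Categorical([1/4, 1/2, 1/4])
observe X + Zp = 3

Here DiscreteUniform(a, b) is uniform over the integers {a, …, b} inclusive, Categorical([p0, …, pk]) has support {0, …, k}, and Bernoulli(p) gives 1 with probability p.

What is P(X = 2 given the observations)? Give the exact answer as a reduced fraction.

P(X = 2 | obs) = 49/214

Enumerate traces; 9 have nonzero weight after conditioning:
  (Y=0, Z=0, X=2) weight 1/40
  (Y=0, Z=1, X=1) weight 1/50
  (Y=0, Z=2, X=0) weight 1/40
  (Y=1, Z=1, X=2) weight 1/125
  (Y=1, Z=2, X=1) weight 1/50
  (Y=1, Z=3, X=0) weight 1/50
  (Y=2, Z=1, X=2) weight 2/125
  (Y=2, Z=2, X=1) weight 1/25
  … 1 more
Group by X:
  weight(X=0) = 17/200
  weight(X=1) = 2/25
  weight(X=2) = 49/1000
Total weight = 17/200 + 2/25 + 49/1000 = 107/500
P(X=0 | obs) = 17/200 / 107/500 = 85/214
P(X=1 | obs) = 2/25 / 107/500 = 40/107
P(X=2 | obs) = 49/1000 / 107/500 = 49/214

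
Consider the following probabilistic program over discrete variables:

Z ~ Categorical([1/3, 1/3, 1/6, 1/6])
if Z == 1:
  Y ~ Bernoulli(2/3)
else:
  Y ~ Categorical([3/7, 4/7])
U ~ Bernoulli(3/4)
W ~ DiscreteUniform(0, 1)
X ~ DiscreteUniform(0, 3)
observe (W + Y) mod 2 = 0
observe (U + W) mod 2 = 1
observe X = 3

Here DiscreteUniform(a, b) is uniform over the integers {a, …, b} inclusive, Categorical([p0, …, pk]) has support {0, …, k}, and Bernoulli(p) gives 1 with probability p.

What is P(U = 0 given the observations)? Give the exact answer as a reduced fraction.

Enumerate traces; 8 have nonzero weight after conditioning:
  (Z=0, Y=0, U=1, W=0, X=3) weight 3/224
  (Z=0, Y=1, U=0, W=1, X=3) weight 1/168
  (Z=1, Y=0, U=1, W=0, X=3) weight 1/96
  (Z=1, Y=1, U=0, W=1, X=3) weight 1/144
  (Z=2, Y=0, U=1, W=0, X=3) weight 3/448
  (Z=2, Y=1, U=0, W=1, X=3) weight 1/336
  (Z=3, Y=0, U=1, W=0, X=3) weight 3/448
  (Z=3, Y=1, U=0, W=1, X=3) weight 1/336
Group by U:
  weight(U=0) = 19/1008
  weight(U=1) = 25/672
Total weight = 19/1008 + 25/672 = 113/2016
P(U=0 | obs) = 19/1008 / 113/2016 = 38/113
P(U=1 | obs) = 25/672 / 113/2016 = 75/113

P(U = 0 | obs) = 38/113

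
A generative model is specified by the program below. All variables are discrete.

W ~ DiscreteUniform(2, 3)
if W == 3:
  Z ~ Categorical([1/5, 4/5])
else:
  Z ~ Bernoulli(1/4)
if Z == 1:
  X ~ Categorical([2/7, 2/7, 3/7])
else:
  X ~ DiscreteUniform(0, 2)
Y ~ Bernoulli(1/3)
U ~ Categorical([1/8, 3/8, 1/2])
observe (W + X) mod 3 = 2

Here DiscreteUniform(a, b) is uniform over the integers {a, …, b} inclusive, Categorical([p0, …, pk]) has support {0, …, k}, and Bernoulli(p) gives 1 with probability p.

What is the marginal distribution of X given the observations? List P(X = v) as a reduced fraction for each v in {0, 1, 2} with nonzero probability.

Enumerate traces; 24 have nonzero weight after conditioning:
  (W=2, Z=0, X=0, Y=0, U=0) weight 1/96
  (W=2, Z=0, X=0, Y=0, U=1) weight 1/32
  (W=2, Z=0, X=0, Y=0, U=2) weight 1/24
  (W=2, Z=0, X=0, Y=1, U=0) weight 1/192
  (W=2, Z=0, X=0, Y=1, U=1) weight 1/64
  (W=2, Z=0, X=0, Y=1, U=2) weight 1/48
  (W=2, Z=1, X=0, Y=0, U=0) weight 1/336
  (W=2, Z=1, X=0, Y=0, U=1) weight 1/112
  (W=3, Z=0, X=2, Y=0, U=0) weight 1/360
  … 15 more
Group by X:
  weight(X=0) = 9/56
  weight(X=2) = 43/210
Total weight = 9/56 + 43/210 = 307/840
P(X=0 | obs) = 9/56 / 307/840 = 135/307
P(X=2 | obs) = 43/210 / 307/840 = 172/307

P(X=0) = 135/307, P(X=2) = 172/307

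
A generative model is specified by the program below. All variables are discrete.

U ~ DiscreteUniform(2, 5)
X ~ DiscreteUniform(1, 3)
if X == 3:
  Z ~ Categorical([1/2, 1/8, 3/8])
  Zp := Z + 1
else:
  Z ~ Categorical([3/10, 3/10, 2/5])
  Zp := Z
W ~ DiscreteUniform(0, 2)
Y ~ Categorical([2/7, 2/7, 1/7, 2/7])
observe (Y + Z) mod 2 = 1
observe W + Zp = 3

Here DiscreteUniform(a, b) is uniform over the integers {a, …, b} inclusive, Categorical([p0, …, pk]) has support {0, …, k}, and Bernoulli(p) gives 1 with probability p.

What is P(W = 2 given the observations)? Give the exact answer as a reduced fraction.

Enumerate traces; 56 have nonzero weight after conditioning:
  (U=2, X=1, Z=1, W=2, Y=0) weight 1/420
  (U=2, X=1, Z=1, W=2, Y=2) weight 1/840
  (U=2, X=1, Z=2, W=1, Y=1) weight 1/315
  (U=2, X=1, Z=2, W=1, Y=3) weight 1/315
  (U=2, X=2, Z=1, W=2, Y=0) weight 1/420
  (U=2, X=2, Z=1, W=2, Y=2) weight 1/840
  (U=2, X=2, Z=2, W=1, Y=1) weight 1/315
  (U=2, X=2, Z=2, W=1, Y=3) weight 1/315
  (U=2, X=3, Z=2, W=0, Y=1) weight 1/336
  … 47 more
Group by W:
  weight(W=0) = 1/42
  weight(W=1) = 143/2520
  weight(W=2) = 19/315
Total weight = 1/42 + 143/2520 + 19/315 = 71/504
P(W=0 | obs) = 1/42 / 71/504 = 12/71
P(W=1 | obs) = 143/2520 / 71/504 = 143/355
P(W=2 | obs) = 19/315 / 71/504 = 152/355

P(W = 2 | obs) = 152/355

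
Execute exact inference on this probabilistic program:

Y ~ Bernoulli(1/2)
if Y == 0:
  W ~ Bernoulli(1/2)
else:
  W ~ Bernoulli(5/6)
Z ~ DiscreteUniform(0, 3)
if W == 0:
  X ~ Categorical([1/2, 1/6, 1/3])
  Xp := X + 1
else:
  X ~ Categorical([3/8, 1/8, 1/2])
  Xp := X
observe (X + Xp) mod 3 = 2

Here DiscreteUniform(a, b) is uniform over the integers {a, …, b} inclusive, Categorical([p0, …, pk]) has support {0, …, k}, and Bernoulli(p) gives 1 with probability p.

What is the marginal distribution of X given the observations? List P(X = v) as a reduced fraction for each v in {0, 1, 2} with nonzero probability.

P(X=1) = 3/7, P(X=2) = 4/7

Enumerate traces; 16 have nonzero weight after conditioning:
  (Y=0, W=0, Z=0, X=2) weight 1/48
  (Y=0, W=0, Z=1, X=2) weight 1/48
  (Y=0, W=0, Z=2, X=2) weight 1/48
  (Y=0, W=0, Z=3, X=2) weight 1/48
  (Y=0, W=1, Z=0, X=1) weight 1/128
  (Y=0, W=1, Z=1, X=1) weight 1/128
  (Y=0, W=1, Z=2, X=1) weight 1/128
  (Y=0, W=1, Z=3, X=1) weight 1/128
  … 8 more
Group by X:
  weight(X=1) = 1/12
  weight(X=2) = 1/9
Total weight = 1/12 + 1/9 = 7/36
P(X=1 | obs) = 1/12 / 7/36 = 3/7
P(X=2 | obs) = 1/9 / 7/36 = 4/7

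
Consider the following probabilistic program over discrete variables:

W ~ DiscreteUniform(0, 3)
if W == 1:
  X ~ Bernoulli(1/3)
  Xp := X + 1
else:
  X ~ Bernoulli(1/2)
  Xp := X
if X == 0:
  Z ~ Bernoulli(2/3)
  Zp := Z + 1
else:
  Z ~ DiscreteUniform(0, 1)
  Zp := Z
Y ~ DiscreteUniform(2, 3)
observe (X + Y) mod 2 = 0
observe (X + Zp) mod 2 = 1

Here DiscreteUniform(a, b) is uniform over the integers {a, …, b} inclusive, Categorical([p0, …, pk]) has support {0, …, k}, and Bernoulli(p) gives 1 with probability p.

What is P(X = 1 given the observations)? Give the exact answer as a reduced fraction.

Enumerate traces; 8 have nonzero weight after conditioning:
  (W=0, X=0, Z=0, Y=2) weight 1/48
  (W=0, X=1, Z=0, Y=3) weight 1/32
  (W=1, X=0, Z=0, Y=2) weight 1/36
  (W=1, X=1, Z=0, Y=3) weight 1/48
  (W=2, X=0, Z=0, Y=2) weight 1/48
  (W=2, X=1, Z=0, Y=3) weight 1/32
  (W=3, X=0, Z=0, Y=2) weight 1/48
  (W=3, X=1, Z=0, Y=3) weight 1/32
Group by X:
  weight(X=0) = 13/144
  weight(X=1) = 11/96
Total weight = 13/144 + 11/96 = 59/288
P(X=0 | obs) = 13/144 / 59/288 = 26/59
P(X=1 | obs) = 11/96 / 59/288 = 33/59

P(X = 1 | obs) = 33/59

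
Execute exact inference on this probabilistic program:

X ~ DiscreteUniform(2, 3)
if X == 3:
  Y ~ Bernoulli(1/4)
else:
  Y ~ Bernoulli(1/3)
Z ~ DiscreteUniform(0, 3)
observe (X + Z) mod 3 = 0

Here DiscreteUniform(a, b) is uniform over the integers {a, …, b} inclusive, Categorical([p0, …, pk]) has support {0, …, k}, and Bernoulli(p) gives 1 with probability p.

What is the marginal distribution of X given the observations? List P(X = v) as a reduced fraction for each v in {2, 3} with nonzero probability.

P(X=2) = 1/3, P(X=3) = 2/3

Enumerate traces; 6 have nonzero weight after conditioning:
  (X=2, Y=0, Z=1) weight 1/12
  (X=2, Y=1, Z=1) weight 1/24
  (X=3, Y=0, Z=0) weight 3/32
  (X=3, Y=0, Z=3) weight 3/32
  (X=3, Y=1, Z=0) weight 1/32
  (X=3, Y=1, Z=3) weight 1/32
Group by X:
  weight(X=2) = 1/8
  weight(X=3) = 1/4
Total weight = 1/8 + 1/4 = 3/8
P(X=2 | obs) = 1/8 / 3/8 = 1/3
P(X=3 | obs) = 1/4 / 3/8 = 2/3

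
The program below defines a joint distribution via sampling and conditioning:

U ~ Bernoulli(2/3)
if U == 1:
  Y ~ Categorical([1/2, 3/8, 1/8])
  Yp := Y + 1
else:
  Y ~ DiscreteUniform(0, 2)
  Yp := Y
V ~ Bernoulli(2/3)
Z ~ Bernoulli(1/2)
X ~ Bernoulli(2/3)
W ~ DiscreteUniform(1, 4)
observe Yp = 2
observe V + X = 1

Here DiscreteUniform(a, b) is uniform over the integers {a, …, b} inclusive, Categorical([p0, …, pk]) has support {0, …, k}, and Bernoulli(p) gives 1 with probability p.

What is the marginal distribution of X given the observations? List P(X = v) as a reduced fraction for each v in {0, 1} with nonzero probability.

Enumerate traces; 32 have nonzero weight after conditioning:
  (U=0, Y=2, V=0, Z=0, X=1, W=1) weight 1/324
  (U=0, Y=2, V=0, Z=0, X=1, W=2) weight 1/324
  (U=0, Y=2, V=0, Z=0, X=1, W=3) weight 1/324
  (U=0, Y=2, V=0, Z=0, X=1, W=4) weight 1/324
  (U=0, Y=2, V=0, Z=1, X=1, W=1) weight 1/324
  (U=0, Y=2, V=0, Z=1, X=1, W=2) weight 1/324
  (U=0, Y=2, V=0, Z=1, X=1, W=3) weight 1/324
  (U=0, Y=2, V=0, Z=1, X=1, W=4) weight 1/324
  (U=0, Y=2, V=1, Z=0, X=0, W=1) weight 1/324
  … 23 more
Group by X:
  weight(X=0) = 13/162
  weight(X=1) = 13/162
Total weight = 13/162 + 13/162 = 13/81
P(X=0 | obs) = 13/162 / 13/81 = 1/2
P(X=1 | obs) = 13/162 / 13/81 = 1/2

P(X=0) = 1/2, P(X=1) = 1/2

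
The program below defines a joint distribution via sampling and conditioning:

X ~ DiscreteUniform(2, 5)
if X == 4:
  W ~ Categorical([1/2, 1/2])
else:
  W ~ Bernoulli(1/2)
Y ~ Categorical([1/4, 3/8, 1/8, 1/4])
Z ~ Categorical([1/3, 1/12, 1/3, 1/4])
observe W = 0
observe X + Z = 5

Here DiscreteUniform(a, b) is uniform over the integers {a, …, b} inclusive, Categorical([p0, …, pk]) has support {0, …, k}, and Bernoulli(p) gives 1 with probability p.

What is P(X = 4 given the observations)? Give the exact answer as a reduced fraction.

P(X = 4 | obs) = 1/12

Enumerate traces; 16 have nonzero weight after conditioning:
  (X=2, W=0, Y=0, Z=3) weight 1/128
  (X=2, W=0, Y=1, Z=3) weight 3/256
  (X=2, W=0, Y=2, Z=3) weight 1/256
  (X=2, W=0, Y=3, Z=3) weight 1/128
  (X=3, W=0, Y=0, Z=2) weight 1/96
  (X=3, W=0, Y=1, Z=2) weight 1/64
  (X=3, W=0, Y=2, Z=2) weight 1/192
  (X=3, W=0, Y=3, Z=2) weight 1/96
  (X=4, W=0, Y=0, Z=1) weight 1/384
  (X=5, W=0, Y=0, Z=0) weight 1/96
  … 6 more
Group by X:
  weight(X=2) = 1/32
  weight(X=3) = 1/24
  weight(X=4) = 1/96
  weight(X=5) = 1/24
Total weight = 1/32 + 1/24 + 1/96 + 1/24 = 1/8
P(X=2 | obs) = 1/32 / 1/8 = 1/4
P(X=3 | obs) = 1/24 / 1/8 = 1/3
P(X=4 | obs) = 1/96 / 1/8 = 1/12
P(X=5 | obs) = 1/24 / 1/8 = 1/3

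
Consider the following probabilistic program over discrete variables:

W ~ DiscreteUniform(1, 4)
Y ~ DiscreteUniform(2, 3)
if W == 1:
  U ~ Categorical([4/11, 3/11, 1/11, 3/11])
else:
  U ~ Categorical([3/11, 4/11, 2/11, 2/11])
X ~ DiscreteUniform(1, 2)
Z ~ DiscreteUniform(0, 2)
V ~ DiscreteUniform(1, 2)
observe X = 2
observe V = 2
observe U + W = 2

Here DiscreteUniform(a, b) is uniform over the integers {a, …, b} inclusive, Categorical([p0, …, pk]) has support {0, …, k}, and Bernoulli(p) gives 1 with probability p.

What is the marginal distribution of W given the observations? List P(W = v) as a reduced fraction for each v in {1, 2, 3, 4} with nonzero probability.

P(W=1) = 1/2, P(W=2) = 1/2

Enumerate traces; 12 have nonzero weight after conditioning:
  (W=1, Y=2, U=1, X=2, Z=0, V=2) weight 1/352
  (W=1, Y=2, U=1, X=2, Z=1, V=2) weight 1/352
  (W=1, Y=2, U=1, X=2, Z=2, V=2) weight 1/352
  (W=1, Y=3, U=1, X=2, Z=0, V=2) weight 1/352
  (W=1, Y=3, U=1, X=2, Z=1, V=2) weight 1/352
  (W=1, Y=3, U=1, X=2, Z=2, V=2) weight 1/352
  (W=2, Y=2, U=0, X=2, Z=0, V=2) weight 1/352
  (W=2, Y=2, U=0, X=2, Z=1, V=2) weight 1/352
  … 4 more
Group by W:
  weight(W=1) = 3/176
  weight(W=2) = 3/176
Total weight = 3/176 + 3/176 = 3/88
P(W=1 | obs) = 3/176 / 3/88 = 1/2
P(W=2 | obs) = 3/176 / 3/88 = 1/2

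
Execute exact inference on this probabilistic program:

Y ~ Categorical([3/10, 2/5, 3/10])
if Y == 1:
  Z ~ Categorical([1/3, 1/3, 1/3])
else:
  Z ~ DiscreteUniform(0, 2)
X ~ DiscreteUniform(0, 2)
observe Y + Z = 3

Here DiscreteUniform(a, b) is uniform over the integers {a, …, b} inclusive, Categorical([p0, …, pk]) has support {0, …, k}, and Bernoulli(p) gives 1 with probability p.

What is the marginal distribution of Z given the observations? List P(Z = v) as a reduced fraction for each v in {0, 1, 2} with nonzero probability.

P(Z=1) = 3/7, P(Z=2) = 4/7

Enumerate traces; 6 have nonzero weight after conditioning:
  (Y=1, Z=2, X=0) weight 2/45
  (Y=1, Z=2, X=1) weight 2/45
  (Y=1, Z=2, X=2) weight 2/45
  (Y=2, Z=1, X=0) weight 1/30
  (Y=2, Z=1, X=1) weight 1/30
  (Y=2, Z=1, X=2) weight 1/30
Group by Z:
  weight(Z=1) = 1/10
  weight(Z=2) = 2/15
Total weight = 1/10 + 2/15 = 7/30
P(Z=1 | obs) = 1/10 / 7/30 = 3/7
P(Z=2 | obs) = 2/15 / 7/30 = 4/7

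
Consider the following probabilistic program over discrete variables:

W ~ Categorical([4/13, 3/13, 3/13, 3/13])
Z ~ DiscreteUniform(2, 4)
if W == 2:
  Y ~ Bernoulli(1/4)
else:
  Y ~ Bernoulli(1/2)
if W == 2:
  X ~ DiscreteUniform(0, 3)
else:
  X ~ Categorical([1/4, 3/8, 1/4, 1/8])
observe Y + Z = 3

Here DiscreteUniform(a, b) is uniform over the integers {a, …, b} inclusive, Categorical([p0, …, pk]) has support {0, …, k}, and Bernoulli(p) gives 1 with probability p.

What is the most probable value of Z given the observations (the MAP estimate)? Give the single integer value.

Enumerate traces; 32 have nonzero weight after conditioning:
  (W=0, Z=2, Y=1, X=0) weight 1/78
  (W=0, Z=2, Y=1, X=1) weight 1/52
  (W=0, Z=2, Y=1, X=2) weight 1/78
  (W=0, Z=2, Y=1, X=3) weight 1/156
  (W=0, Z=3, Y=0, X=0) weight 1/78
  (W=0, Z=3, Y=0, X=1) weight 1/52
  (W=0, Z=3, Y=0, X=2) weight 1/78
  (W=0, Z=3, Y=0, X=3) weight 1/156
  … 24 more
Group by Z:
  weight(Z=2) = 23/156
  weight(Z=3) = 29/156
Total weight = 23/156 + 29/156 = 1/3
P(Z=2 | obs) = 23/156 / 1/3 = 23/52
P(Z=3 | obs) = 29/156 / 1/3 = 29/52
argmax = 3

argmax_v P(Z = v | obs) = 3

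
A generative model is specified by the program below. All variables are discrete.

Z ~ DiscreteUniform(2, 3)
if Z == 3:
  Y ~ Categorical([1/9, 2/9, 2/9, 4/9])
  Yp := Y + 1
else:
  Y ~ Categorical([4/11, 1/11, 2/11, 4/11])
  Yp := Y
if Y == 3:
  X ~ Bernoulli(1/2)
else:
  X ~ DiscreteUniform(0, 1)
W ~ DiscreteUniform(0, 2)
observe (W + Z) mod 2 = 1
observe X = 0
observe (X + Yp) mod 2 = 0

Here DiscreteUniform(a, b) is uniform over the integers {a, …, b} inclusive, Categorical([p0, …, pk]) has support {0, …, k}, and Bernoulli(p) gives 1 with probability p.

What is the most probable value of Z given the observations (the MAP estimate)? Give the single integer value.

argmax_v P(Z = v | obs) = 3

Enumerate traces; 6 have nonzero weight after conditioning:
  (Z=2, Y=0, X=0, W=1) weight 1/33
  (Z=2, Y=2, X=0, W=1) weight 1/66
  (Z=3, Y=1, X=0, W=0) weight 1/54
  (Z=3, Y=1, X=0, W=2) weight 1/54
  (Z=3, Y=3, X=0, W=0) weight 1/27
  (Z=3, Y=3, X=0, W=2) weight 1/27
Group by Z:
  weight(Z=2) = 1/22
  weight(Z=3) = 1/9
Total weight = 1/22 + 1/9 = 31/198
P(Z=2 | obs) = 1/22 / 31/198 = 9/31
P(Z=3 | obs) = 1/9 / 31/198 = 22/31
argmax = 3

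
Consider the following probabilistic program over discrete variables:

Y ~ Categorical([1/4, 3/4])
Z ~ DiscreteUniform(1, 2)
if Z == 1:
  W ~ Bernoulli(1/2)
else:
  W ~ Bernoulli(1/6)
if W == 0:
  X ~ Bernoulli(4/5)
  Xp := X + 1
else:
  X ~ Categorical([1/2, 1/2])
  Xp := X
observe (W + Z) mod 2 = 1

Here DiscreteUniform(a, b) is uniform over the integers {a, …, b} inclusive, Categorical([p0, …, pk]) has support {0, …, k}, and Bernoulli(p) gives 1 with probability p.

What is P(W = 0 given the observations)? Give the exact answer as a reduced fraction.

P(W = 0 | obs) = 3/4

Enumerate traces; 8 have nonzero weight after conditioning:
  (Y=0, Z=1, W=0, X=0) weight 1/80
  (Y=0, Z=1, W=0, X=1) weight 1/20
  (Y=0, Z=2, W=1, X=0) weight 1/96
  (Y=0, Z=2, W=1, X=1) weight 1/96
  (Y=1, Z=1, W=0, X=0) weight 3/80
  (Y=1, Z=1, W=0, X=1) weight 3/20
  (Y=1, Z=2, W=1, X=0) weight 1/32
  (Y=1, Z=2, W=1, X=1) weight 1/32
Group by W:
  weight(W=0) = 1/4
  weight(W=1) = 1/12
Total weight = 1/4 + 1/12 = 1/3
P(W=0 | obs) = 1/4 / 1/3 = 3/4
P(W=1 | obs) = 1/12 / 1/3 = 1/4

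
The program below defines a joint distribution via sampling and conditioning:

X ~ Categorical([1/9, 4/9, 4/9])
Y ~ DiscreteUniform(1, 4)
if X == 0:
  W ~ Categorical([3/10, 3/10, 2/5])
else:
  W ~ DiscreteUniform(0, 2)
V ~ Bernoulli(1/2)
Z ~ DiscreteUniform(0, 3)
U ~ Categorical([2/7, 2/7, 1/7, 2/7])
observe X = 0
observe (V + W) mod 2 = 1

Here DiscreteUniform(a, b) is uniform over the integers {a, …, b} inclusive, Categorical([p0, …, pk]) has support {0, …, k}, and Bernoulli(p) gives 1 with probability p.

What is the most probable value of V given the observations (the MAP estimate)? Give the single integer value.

argmax_v P(V = v | obs) = 1

Enumerate traces; 192 have nonzero weight after conditioning:
  (X=0, Y=1, W=0, V=1, Z=0, U=0) weight 1/3360
  (X=0, Y=1, W=0, V=1, Z=0, U=1) weight 1/3360
  (X=0, Y=1, W=0, V=1, Z=0, U=2) weight 1/6720
  (X=0, Y=1, W=0, V=1, Z=0, U=3) weight 1/3360
  (X=0, Y=1, W=0, V=1, Z=1, U=0) weight 1/3360
  (X=0, Y=1, W=0, V=1, Z=1, U=1) weight 1/3360
  (X=0, Y=1, W=0, V=1, Z=1, U=2) weight 1/6720
  (X=0, Y=1, W=0, V=1, Z=1, U=3) weight 1/3360
  (X=0, Y=1, W=1, V=0, Z=0, U=0) weight 1/3360
  … 183 more
Group by V:
  weight(V=0) = 1/60
  weight(V=1) = 7/180
Total weight = 1/60 + 7/180 = 1/18
P(V=0 | obs) = 1/60 / 1/18 = 3/10
P(V=1 | obs) = 7/180 / 1/18 = 7/10
argmax = 1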